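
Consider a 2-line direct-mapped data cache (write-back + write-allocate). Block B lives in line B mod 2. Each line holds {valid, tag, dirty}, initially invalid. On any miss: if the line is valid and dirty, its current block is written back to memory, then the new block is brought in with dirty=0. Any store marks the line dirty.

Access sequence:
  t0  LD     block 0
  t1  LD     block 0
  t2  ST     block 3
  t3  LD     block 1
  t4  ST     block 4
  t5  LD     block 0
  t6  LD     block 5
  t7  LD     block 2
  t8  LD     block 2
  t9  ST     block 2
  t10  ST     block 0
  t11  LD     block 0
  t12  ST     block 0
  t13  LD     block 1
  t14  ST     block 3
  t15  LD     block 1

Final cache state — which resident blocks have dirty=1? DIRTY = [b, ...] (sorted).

DIRTY = [0]

0: R B0 → L0 miss [-]
1: R B0 → L0 hit [-]
2: W B3 → L1 miss [D]
3: R B1 → L1 miss wb→B3 [-]
4: W B4 → L0 miss [D]
5: R B0 → L0 miss wb→B4 [-]
6: R B5 → L1 miss [-]
7: R B2 → L0 miss [-]
8: R B2 → L0 hit [-]
9: W B2 → L0 hit [D]
10: W B0 → L0 miss wb→B2 [D]
11: R B0 → L0 hit [D]
12: W B0 → L0 hit [D]
13: R B1 → L1 miss [-]
14: W B3 → L1 miss [D]
15: R B1 → L1 miss wb→B3 [-]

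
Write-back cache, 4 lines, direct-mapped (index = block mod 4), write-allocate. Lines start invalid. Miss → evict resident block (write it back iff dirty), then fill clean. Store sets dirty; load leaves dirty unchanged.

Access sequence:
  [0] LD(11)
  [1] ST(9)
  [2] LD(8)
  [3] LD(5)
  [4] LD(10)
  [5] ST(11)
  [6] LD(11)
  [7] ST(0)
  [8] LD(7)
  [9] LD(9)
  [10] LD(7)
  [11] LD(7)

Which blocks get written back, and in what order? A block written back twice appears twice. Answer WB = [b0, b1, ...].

0: R B11 -> L3 miss  d=-]
1: W B9 -> L1 miss  d=D]
2: R B8 -> L0 miss  d=-]
3: R B5 -> L1 miss wb->B9  d=-]
4: R B10 -> L2 miss  d=-]
5: W B11 -> L3 hit  d=D]
6: R B11 -> L3 hit  d=D]
7: W B0 -> L0 miss  d=D]
8: R B7 -> L3 miss wb->B11  d=-]
9: R B9 -> L1 miss  d=-]
10: R B7 -> L3 hit  d=-]
11: R B7 -> L3 hit  d=-]

WB = [9, 11]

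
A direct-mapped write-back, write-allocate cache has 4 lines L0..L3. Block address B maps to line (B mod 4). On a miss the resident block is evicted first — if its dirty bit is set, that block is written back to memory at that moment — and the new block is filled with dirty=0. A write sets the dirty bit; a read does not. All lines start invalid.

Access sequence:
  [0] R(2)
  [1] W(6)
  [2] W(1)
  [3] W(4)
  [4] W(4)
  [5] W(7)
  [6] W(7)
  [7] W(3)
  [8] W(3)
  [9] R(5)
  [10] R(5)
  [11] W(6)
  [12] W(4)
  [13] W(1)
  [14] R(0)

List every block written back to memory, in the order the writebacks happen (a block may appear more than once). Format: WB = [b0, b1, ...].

WB = [7, 1, 4]

0: R B2 -> L2 miss  d=-]
1: W B6 -> L2 miss  d=D]
2: W B1 -> L1 miss  d=D]
3: W B4 -> L0 miss  d=D]
4: W B4 -> L0 hit  d=D]
5: W B7 -> L3 miss  d=D]
6: W B7 -> L3 hit  d=D]
7: W B3 -> L3 miss wb->B7  d=D]
8: W B3 -> L3 hit  d=D]
9: R B5 -> L1 miss wb->B1  d=-]
10: R B5 -> L1 hit  d=-]
11: W B6 -> L2 hit  d=D]
12: W B4 -> L0 hit  d=D]
13: W B1 -> L1 miss  d=D]
14: R B0 -> L0 miss wb->B4  d=-]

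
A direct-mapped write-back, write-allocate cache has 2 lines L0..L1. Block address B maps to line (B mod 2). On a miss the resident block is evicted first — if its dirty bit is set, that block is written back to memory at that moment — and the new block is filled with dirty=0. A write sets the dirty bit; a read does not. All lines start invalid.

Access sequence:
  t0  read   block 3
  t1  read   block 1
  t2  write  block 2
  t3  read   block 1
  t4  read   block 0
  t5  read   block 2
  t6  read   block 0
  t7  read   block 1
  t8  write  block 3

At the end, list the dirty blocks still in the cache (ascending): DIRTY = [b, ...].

  0 | R B3 → L1 miss [-]
  1 | R B1 → L1 miss [-]
  2 | W B2 → L0 miss [D]
  3 | R B1 → L1 hit [-]
  4 | R B0 → L0 miss wb→B2 [-]
  5 | R B2 → L0 miss [-]
  6 | R B0 → L0 miss [-]
  7 | R B1 → L1 hit [-]
  8 | W B3 → L1 miss [D]

DIRTY = [3]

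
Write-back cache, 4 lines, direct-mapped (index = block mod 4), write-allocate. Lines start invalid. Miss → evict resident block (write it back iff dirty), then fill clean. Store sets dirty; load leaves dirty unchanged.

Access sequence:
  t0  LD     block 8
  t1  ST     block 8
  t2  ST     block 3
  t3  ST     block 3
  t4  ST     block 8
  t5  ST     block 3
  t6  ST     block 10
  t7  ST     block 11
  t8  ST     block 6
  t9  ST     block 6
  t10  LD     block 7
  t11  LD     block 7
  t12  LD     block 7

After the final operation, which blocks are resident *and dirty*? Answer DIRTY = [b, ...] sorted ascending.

0: R B8 -> L0 miss  d=-]
1: W B8 -> L0 hit  d=D]
2: W B3 -> L3 miss  d=D]
3: W B3 -> L3 hit  d=D]
4: W B8 -> L0 hit  d=D]
5: W B3 -> L3 hit  d=D]
6: W B10 -> L2 miss  d=D]
7: W B11 -> L3 miss wb->B3  d=D]
8: W B6 -> L2 miss wb->B10  d=D]
9: W B6 -> L2 hit  d=D]
10: R B7 -> L3 miss wb->B11  d=-]
11: R B7 -> L3 hit  d=-]
12: R B7 -> L3 hit  d=-]

DIRTY = [6, 8]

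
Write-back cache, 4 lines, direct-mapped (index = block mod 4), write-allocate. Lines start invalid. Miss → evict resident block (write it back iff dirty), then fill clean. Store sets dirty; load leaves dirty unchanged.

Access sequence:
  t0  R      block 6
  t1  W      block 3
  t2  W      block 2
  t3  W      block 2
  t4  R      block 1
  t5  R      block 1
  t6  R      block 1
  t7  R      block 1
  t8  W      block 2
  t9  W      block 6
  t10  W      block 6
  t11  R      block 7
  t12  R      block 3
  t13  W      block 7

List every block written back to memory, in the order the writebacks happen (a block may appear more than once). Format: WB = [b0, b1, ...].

  0 | R B6 → L2 miss [-]
  1 | W B3 → L3 miss [D]
  2 | W B2 → L2 miss [D]
  3 | W B2 → L2 hit [D]
  4 | R B1 → L1 miss [-]
  5 | R B1 → L1 hit [-]
  6 | R B1 → L1 hit [-]
  7 | R B1 → L1 hit [-]
  8 | W B2 → L2 hit [D]
  9 | W B6 → L2 miss wb→B2 [D]
  10 | W B6 → L2 hit [D]
  11 | R B7 → L3 miss wb→B3 [-]
  12 | R B3 → L3 miss [-]
  13 | W B7 → L3 miss [D]

WB = [2, 3]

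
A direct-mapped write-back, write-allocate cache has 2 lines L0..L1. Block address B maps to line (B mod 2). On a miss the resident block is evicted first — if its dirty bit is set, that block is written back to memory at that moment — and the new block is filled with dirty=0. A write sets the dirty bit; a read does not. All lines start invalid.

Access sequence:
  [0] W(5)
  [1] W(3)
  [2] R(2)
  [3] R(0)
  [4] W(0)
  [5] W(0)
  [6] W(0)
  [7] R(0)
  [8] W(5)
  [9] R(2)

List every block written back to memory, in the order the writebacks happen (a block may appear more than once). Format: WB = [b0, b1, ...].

WB = [5, 3, 0]

0: W B5 → L1 miss [D]
1: W B3 → L1 miss wb→B5 [D]
2: R B2 → L0 miss [-]
3: R B0 → L0 miss [-]
4: W B0 → L0 hit [D]
5: W B0 → L0 hit [D]
6: W B0 → L0 hit [D]
7: R B0 → L0 hit [D]
8: W B5 → L1 miss wb→B3 [D]
9: R B2 → L0 miss wb→B0 [-]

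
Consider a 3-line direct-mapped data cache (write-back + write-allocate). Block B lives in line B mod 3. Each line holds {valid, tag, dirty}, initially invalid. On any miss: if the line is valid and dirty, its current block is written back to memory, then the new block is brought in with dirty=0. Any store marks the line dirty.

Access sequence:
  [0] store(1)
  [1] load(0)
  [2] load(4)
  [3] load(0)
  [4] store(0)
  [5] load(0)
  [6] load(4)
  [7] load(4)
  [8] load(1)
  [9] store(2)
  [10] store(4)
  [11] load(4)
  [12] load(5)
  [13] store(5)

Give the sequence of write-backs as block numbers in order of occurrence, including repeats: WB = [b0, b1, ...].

0: W B1 → L1 miss [D]
1: R B0 → L0 miss [-]
2: R B4 → L1 miss wb→B1 [-]
3: R B0 → L0 hit [-]
4: W B0 → L0 hit [D]
5: R B0 → L0 hit [D]
6: R B4 → L1 hit [-]
7: R B4 → L1 hit [-]
8: R B1 → L1 miss [-]
9: W B2 → L2 miss [D]
10: W B4 → L1 miss [D]
11: R B4 → L1 hit [D]
12: R B5 → L2 miss wb→B2 [-]
13: W B5 → L2 hit [D]

WB = [1, 2]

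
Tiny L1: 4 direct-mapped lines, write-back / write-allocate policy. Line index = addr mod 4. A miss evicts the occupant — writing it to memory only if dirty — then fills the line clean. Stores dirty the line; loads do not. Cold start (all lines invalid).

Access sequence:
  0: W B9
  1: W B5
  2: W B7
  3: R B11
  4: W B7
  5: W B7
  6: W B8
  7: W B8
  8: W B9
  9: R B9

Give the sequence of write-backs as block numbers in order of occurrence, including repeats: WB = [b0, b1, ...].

  0 | W B9 → L1 miss [D]
  1 | W B5 → L1 miss wb→B9 [D]
  2 | W B7 → L3 miss [D]
  3 | R B11 → L3 miss wb→B7 [-]
  4 | W B7 → L3 miss [D]
  5 | W B7 → L3 hit [D]
  6 | W B8 → L0 miss [D]
  7 | W B8 → L0 hit [D]
  8 | W B9 → L1 miss wb→B5 [D]
  9 | R B9 → L1 hit [D]

WB = [9, 7, 5]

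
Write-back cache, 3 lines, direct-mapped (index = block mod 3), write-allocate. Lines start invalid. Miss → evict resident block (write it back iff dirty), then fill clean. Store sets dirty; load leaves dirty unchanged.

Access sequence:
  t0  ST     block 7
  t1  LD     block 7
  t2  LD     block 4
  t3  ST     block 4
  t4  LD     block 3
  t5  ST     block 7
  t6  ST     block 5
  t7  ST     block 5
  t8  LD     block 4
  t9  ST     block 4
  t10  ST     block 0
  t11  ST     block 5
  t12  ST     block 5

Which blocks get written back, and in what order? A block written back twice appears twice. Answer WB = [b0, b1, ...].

WB = [7, 4, 7]

0: W B7 → L1 miss [D]
1: R B7 → L1 hit [D]
2: R B4 → L1 miss wb→B7 [-]
3: W B4 → L1 hit [D]
4: R B3 → L0 miss [-]
5: W B7 → L1 miss wb→B4 [D]
6: W B5 → L2 miss [D]
7: W B5 → L2 hit [D]
8: R B4 → L1 miss wb→B7 [-]
9: W B4 → L1 hit [D]
10: W B0 → L0 miss [D]
11: W B5 → L2 hit [D]
12: W B5 → L2 hit [D]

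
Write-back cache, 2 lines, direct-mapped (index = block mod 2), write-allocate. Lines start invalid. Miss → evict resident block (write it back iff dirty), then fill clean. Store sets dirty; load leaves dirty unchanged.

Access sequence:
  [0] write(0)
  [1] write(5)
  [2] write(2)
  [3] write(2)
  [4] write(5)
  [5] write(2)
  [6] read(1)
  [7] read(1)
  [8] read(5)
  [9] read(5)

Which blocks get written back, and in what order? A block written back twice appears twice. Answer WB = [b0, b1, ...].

0: W B0 -> L0 miss  d=D]
1: W B5 -> L1 miss  d=D]
2: W B2 -> L0 miss wb->B0  d=D]
3: W B2 -> L0 hit  d=D]
4: W B5 -> L1 hit  d=D]
5: W B2 -> L0 hit  d=D]
6: R B1 -> L1 miss wb->B5  d=-]
7: R B1 -> L1 hit  d=-]
8: R B5 -> L1 miss  d=-]
9: R B5 -> L1 hit  d=-]

WB = [0, 5]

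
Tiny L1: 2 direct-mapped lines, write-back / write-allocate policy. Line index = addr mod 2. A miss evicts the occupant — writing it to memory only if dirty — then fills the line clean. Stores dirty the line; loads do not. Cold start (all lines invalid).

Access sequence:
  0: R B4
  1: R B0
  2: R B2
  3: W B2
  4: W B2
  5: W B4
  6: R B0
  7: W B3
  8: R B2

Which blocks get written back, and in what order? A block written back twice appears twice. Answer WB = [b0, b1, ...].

  0 | R B4 → L0 miss [-]
  1 | R B0 → L0 miss [-]
  2 | R B2 → L0 miss [-]
  3 | W B2 → L0 hit [D]
  4 | W B2 → L0 hit [D]
  5 | W B4 → L0 miss wb→B2 [D]
  6 | R B0 → L0 miss wb→B4 [-]
  7 | W B3 → L1 miss [D]
  8 | R B2 → L0 miss [-]

WB = [2, 4]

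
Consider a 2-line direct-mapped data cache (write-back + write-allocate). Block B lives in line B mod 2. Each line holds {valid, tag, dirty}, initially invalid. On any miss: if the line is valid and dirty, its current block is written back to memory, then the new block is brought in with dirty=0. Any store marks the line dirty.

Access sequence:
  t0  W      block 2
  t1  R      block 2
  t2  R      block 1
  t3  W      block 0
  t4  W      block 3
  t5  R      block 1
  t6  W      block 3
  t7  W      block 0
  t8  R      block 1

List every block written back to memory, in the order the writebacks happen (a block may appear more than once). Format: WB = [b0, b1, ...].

WB = [2, 3, 3]

0: W B2 → L0 miss [D]
1: R B2 → L0 hit [D]
2: R B1 → L1 miss [-]
3: W B0 → L0 miss wb→B2 [D]
4: W B3 → L1 miss [D]
5: R B1 → L1 miss wb→B3 [-]
6: W B3 → L1 miss [D]
7: W B0 → L0 hit [D]
8: R B1 → L1 miss wb→B3 [-]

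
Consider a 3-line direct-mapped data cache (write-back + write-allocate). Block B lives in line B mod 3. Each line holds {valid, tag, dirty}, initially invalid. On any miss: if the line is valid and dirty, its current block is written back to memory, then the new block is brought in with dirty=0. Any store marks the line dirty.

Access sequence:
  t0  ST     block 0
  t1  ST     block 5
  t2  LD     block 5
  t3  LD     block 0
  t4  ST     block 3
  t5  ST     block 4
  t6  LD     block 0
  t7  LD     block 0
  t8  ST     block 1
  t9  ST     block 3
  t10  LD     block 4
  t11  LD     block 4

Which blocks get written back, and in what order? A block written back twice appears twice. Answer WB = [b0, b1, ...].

  0 | W B0 → L0 miss [D]
  1 | W B5 → L2 miss [D]
  2 | R B5 → L2 hit [D]
  3 | R B0 → L0 hit [D]
  4 | W B3 → L0 miss wb→B0 [D]
  5 | W B4 → L1 miss [D]
  6 | R B0 → L0 miss wb→B3 [-]
  7 | R B0 → L0 hit [-]
  8 | W B1 → L1 miss wb→B4 [D]
  9 | W B3 → L0 miss [D]
  10 | R B4 → L1 miss wb→B1 [-]
  11 | R B4 → L1 hit [-]

WB = [0, 3, 4, 1]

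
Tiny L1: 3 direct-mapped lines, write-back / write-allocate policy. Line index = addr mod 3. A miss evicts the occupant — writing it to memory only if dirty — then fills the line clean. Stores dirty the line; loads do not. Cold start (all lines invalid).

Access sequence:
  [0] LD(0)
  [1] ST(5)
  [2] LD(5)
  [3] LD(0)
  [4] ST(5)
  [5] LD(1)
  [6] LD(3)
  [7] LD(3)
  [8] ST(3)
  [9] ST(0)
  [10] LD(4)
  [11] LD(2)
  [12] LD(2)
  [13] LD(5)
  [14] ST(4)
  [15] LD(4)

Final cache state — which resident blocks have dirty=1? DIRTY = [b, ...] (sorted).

  0 | R B0 → L0 miss [-]
  1 | W B5 → L2 miss [D]
  2 | R B5 → L2 hit [D]
  3 | R B0 → L0 hit [-]
  4 | W B5 → L2 hit [D]
  5 | R B1 → L1 miss [-]
  6 | R B3 → L0 miss [-]
  7 | R B3 → L0 hit [-]
  8 | W B3 → L0 hit [D]
  9 | W B0 → L0 miss wb→B3 [D]
  10 | R B4 → L1 miss [-]
  11 | R B2 → L2 miss wb→B5 [-]
  12 | R B2 → L2 hit [-]
  13 | R B5 → L2 miss [-]
  14 | W B4 → L1 hit [D]
  15 | R B4 → L1 hit [D]

DIRTY = [0, 4]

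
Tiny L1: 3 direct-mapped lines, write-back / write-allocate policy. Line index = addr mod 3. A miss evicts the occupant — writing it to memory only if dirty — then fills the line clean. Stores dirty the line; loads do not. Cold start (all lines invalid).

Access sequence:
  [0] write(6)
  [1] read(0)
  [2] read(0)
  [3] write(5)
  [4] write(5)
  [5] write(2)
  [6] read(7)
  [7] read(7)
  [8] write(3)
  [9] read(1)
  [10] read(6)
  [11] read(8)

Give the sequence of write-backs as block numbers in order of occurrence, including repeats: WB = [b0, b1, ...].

0: W B6 -> L0 miss  d=D]
1: R B0 -> L0 miss wb->B6  d=-]
2: R B0 -> L0 hit  d=-]
3: W B5 -> L2 miss  d=D]
4: W B5 -> L2 hit  d=D]
5: W B2 -> L2 miss wb->B5  d=D]
6: R B7 -> L1 miss  d=-]
7: R B7 -> L1 hit  d=-]
8: W B3 -> L0 miss  d=D]
9: R B1 -> L1 miss  d=-]
10: R B6 -> L0 miss wb->B3  d=-]
11: R B8 -> L2 miss wb->B2  d=-]

WB = [6, 5, 3, 2]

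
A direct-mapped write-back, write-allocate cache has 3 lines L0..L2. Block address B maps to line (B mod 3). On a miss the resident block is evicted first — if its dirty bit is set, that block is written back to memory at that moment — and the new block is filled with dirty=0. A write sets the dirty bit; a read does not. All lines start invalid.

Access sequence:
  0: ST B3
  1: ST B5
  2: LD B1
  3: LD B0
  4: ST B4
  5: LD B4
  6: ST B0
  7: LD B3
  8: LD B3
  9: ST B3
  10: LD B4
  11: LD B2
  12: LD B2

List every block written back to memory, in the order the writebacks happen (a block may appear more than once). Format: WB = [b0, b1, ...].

WB = [3, 0, 5]

  0 | W B3 → L0 miss [D]
  1 | W B5 → L2 miss [D]
  2 | R B1 → L1 miss [-]
  3 | R B0 → L0 miss wb→B3 [-]
  4 | W B4 → L1 miss [D]
  5 | R B4 → L1 hit [D]
  6 | W B0 → L0 hit [D]
  7 | R B3 → L0 miss wb→B0 [-]
  8 | R B3 → L0 hit [-]
  9 | W B3 → L0 hit [D]
  10 | R B4 → L1 hit [D]
  11 | R B2 → L2 miss wb→B5 [-]
  12 | R B2 → L2 hit [-]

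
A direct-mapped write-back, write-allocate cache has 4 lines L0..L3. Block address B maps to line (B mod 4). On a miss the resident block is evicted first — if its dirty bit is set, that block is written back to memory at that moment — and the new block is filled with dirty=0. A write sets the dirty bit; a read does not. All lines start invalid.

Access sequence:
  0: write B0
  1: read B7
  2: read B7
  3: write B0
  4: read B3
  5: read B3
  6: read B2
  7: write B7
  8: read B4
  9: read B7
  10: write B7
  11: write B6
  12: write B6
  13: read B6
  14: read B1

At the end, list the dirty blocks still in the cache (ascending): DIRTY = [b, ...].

DIRTY = [6, 7]

0: W B0 -> L0 miss  d=D]
1: R B7 -> L3 miss  d=-]
2: R B7 -> L3 hit  d=-]
3: W B0 -> L0 hit  d=D]
4: R B3 -> L3 miss  d=-]
5: R B3 -> L3 hit  d=-]
6: R B2 -> L2 miss  d=-]
7: W B7 -> L3 miss  d=D]
8: R B4 -> L0 miss wb->B0  d=-]
9: R B7 -> L3 hit  d=D]
10: W B7 -> L3 hit  d=D]
11: W B6 -> L2 miss  d=D]
12: W B6 -> L2 hit  d=D]
13: R B6 -> L2 hit  d=D]
14: R B1 -> L1 miss  d=-]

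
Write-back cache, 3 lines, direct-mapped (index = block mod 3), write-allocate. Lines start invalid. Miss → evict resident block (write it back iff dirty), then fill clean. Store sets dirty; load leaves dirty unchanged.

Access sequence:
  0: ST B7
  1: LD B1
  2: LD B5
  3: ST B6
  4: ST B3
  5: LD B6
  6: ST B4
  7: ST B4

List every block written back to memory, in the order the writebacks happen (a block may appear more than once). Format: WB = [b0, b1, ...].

WB = [7, 6, 3]

0: W B7 → L1 miss [D]
1: R B1 → L1 miss wb→B7 [-]
2: R B5 → L2 miss [-]
3: W B6 → L0 miss [D]
4: W B3 → L0 miss wb→B6 [D]
5: R B6 → L0 miss wb→B3 [-]
6: W B4 → L1 miss [D]
7: W B4 → L1 hit [D]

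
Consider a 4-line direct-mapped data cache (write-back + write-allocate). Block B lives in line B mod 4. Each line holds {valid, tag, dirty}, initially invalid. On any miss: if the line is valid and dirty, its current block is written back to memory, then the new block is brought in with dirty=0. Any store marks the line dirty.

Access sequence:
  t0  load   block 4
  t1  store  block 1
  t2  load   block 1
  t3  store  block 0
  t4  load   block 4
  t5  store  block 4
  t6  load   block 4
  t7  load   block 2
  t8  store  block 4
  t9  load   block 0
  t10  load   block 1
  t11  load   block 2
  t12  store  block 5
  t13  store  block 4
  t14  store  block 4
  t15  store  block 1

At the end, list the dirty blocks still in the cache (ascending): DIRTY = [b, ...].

DIRTY = [1, 4]

0: R B4 → L0 miss [-]
1: W B1 → L1 miss [D]
2: R B1 → L1 hit [D]
3: W B0 → L0 miss [D]
4: R B4 → L0 miss wb→B0 [-]
5: W B4 → L0 hit [D]
6: R B4 → L0 hit [D]
7: R B2 → L2 miss [-]
8: W B4 → L0 hit [D]
9: R B0 → L0 miss wb→B4 [-]
10: R B1 → L1 hit [D]
11: R B2 → L2 hit [-]
12: W B5 → L1 miss wb→B1 [D]
13: W B4 → L0 miss [D]
14: W B4 → L0 hit [D]
15: W B1 → L1 miss wb→B5 [D]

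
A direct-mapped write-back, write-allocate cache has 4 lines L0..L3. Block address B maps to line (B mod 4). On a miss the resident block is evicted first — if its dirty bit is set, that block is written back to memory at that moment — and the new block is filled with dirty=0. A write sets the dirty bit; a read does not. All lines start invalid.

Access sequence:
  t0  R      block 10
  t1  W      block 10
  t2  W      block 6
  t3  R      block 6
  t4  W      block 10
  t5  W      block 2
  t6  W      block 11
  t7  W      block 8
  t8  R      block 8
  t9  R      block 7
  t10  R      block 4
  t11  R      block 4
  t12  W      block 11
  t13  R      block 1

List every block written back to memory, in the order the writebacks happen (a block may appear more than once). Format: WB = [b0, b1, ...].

  0 | R B10 → L2 miss [-]
  1 | W B10 → L2 hit [D]
  2 | W B6 → L2 miss wb→B10 [D]
  3 | R B6 → L2 hit [D]
  4 | W B10 → L2 miss wb→B6 [D]
  5 | W B2 → L2 miss wb→B10 [D]
  6 | W B11 → L3 miss [D]
  7 | W B8 → L0 miss [D]
  8 | R B8 → L0 hit [D]
  9 | R B7 → L3 miss wb→B11 [-]
  10 | R B4 → L0 miss wb→B8 [-]
  11 | R B4 → L0 hit [-]
  12 | W B11 → L3 miss [D]
  13 | R B1 → L1 miss [-]

WB = [10, 6, 10, 11, 8]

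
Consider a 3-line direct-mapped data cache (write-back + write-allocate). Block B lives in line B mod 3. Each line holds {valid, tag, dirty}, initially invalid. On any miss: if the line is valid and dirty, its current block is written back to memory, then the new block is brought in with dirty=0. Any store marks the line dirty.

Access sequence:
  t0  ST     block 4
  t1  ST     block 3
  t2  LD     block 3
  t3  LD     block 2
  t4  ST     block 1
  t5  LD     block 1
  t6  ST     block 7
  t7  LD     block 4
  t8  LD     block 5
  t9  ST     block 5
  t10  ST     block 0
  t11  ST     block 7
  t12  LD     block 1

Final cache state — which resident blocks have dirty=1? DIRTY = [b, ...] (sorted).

DIRTY = [0, 5]

  0 | W B4 → L1 miss [D]
  1 | W B3 → L0 miss [D]
  2 | R B3 → L0 hit [D]
  3 | R B2 → L2 miss [-]
  4 | W B1 → L1 miss wb→B4 [D]
  5 | R B1 → L1 hit [D]
  6 | W B7 → L1 miss wb→B1 [D]
  7 | R B4 → L1 miss wb→B7 [-]
  8 | R B5 → L2 miss [-]
  9 | W B5 → L2 hit [D]
  10 | W B0 → L0 miss wb→B3 [D]
  11 | W B7 → L1 miss [D]
  12 | R B1 → L1 miss wb→B7 [-]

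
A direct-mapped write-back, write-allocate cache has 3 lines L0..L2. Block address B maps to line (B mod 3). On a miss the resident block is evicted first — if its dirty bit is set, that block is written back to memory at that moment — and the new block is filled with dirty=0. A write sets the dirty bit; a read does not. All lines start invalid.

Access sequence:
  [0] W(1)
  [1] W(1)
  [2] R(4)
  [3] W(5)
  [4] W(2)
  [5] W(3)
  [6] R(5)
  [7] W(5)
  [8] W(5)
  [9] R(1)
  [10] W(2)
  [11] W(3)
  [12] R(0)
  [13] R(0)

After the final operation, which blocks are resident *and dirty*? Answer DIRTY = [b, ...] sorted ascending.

DIRTY = [2]

0: W B1 → L1 miss [D]
1: W B1 → L1 hit [D]
2: R B4 → L1 miss wb→B1 [-]
3: W B5 → L2 miss [D]
4: W B2 → L2 miss wb→B5 [D]
5: W B3 → L0 miss [D]
6: R B5 → L2 miss wb→B2 [-]
7: W B5 → L2 hit [D]
8: W B5 → L2 hit [D]
9: R B1 → L1 miss [-]
10: W B2 → L2 miss wb→B5 [D]
11: W B3 → L0 hit [D]
12: R B0 → L0 miss wb→B3 [-]
13: R B0 → L0 hit [-]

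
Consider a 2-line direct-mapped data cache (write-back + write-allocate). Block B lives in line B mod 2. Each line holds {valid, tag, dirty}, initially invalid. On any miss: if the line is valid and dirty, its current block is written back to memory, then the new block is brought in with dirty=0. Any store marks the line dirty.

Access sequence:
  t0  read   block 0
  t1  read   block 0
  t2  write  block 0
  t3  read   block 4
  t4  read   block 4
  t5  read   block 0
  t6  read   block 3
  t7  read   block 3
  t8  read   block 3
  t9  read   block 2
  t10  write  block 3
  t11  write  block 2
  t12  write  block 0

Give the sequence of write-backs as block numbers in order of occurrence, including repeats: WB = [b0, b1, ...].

0: R B0 → L0 miss [-]
1: R B0 → L0 hit [-]
2: W B0 → L0 hit [D]
3: R B4 → L0 miss wb→B0 [-]
4: R B4 → L0 hit [-]
5: R B0 → L0 miss [-]
6: R B3 → L1 miss [-]
7: R B3 → L1 hit [-]
8: R B3 → L1 hit [-]
9: R B2 → L0 miss [-]
10: W B3 → L1 hit [D]
11: W B2 → L0 hit [D]
12: W B0 → L0 miss wb→B2 [D]

WB = [0, 2]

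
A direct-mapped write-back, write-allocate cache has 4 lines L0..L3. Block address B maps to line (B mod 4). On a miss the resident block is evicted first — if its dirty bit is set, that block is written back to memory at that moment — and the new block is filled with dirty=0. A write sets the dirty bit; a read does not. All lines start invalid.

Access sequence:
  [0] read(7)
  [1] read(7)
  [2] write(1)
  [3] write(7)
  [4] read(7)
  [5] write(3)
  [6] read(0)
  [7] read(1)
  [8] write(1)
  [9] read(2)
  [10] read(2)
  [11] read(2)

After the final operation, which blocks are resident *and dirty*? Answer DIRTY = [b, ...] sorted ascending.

DIRTY = [1, 3]

0: R B7 → L3 miss [-]
1: R B7 → L3 hit [-]
2: W B1 → L1 miss [D]
3: W B7 → L3 hit [D]
4: R B7 → L3 hit [D]
5: W B3 → L3 miss wb→B7 [D]
6: R B0 → L0 miss [-]
7: R B1 → L1 hit [D]
8: W B1 → L1 hit [D]
9: R B2 → L2 miss [-]
10: R B2 → L2 hit [-]
11: R B2 → L2 hit [-]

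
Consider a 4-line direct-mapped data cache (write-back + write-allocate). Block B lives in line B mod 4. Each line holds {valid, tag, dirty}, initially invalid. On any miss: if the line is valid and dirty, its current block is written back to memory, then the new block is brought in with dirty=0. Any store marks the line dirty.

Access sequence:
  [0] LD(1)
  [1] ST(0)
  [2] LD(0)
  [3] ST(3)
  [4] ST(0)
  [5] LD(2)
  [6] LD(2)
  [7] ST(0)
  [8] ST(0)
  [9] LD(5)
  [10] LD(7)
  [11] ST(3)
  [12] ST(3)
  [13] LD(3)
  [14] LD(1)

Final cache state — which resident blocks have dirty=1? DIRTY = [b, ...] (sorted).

0: R B1 -> L1 miss  d=-]
1: W B0 -> L0 miss  d=D]
2: R B0 -> L0 hit  d=D]
3: W B3 -> L3 miss  d=D]
4: W B0 -> L0 hit  d=D]
5: R B2 -> L2 miss  d=-]
6: R B2 -> L2 hit  d=-]
7: W B0 -> L0 hit  d=D]
8: W B0 -> L0 hit  d=D]
9: R B5 -> L1 miss  d=-]
10: R B7 -> L3 miss wb->B3  d=-]
11: W B3 -> L3 miss  d=D]
12: W B3 -> L3 hit  d=D]
13: R B3 -> L3 hit  d=D]
14: R B1 -> L1 miss  d=-]

DIRTY = [0, 3]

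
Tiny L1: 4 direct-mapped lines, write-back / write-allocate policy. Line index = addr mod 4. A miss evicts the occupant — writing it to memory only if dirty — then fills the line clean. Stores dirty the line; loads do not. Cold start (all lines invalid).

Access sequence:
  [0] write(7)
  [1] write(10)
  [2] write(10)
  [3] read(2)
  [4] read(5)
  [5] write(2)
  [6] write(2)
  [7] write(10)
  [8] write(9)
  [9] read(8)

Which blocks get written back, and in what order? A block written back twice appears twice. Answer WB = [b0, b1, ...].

WB = [10, 2]

0: W B7 -> L3 miss  d=D]
1: W B10 -> L2 miss  d=D]
2: W B10 -> L2 hit  d=D]
3: R B2 -> L2 miss wb->B10  d=-]
4: R B5 -> L1 miss  d=-]
5: W B2 -> L2 hit  d=D]
6: W B2 -> L2 hit  d=D]
7: W B10 -> L2 miss wb->B2  d=D]
8: W B9 -> L1 miss  d=D]
9: R B8 -> L0 miss  d=-]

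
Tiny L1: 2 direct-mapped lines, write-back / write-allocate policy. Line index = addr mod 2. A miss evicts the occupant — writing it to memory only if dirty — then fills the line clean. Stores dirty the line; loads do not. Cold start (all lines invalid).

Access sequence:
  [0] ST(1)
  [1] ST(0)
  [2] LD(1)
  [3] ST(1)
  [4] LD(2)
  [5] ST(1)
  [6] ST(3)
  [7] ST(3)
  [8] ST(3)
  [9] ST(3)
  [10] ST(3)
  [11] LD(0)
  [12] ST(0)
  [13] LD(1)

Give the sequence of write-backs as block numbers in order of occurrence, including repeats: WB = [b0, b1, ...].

0: W B1 → L1 miss [D]
1: W B0 → L0 miss [D]
2: R B1 → L1 hit [D]
3: W B1 → L1 hit [D]
4: R B2 → L0 miss wb→B0 [-]
5: W B1 → L1 hit [D]
6: W B3 → L1 miss wb→B1 [D]
7: W B3 → L1 hit [D]
8: W B3 → L1 hit [D]
9: W B3 → L1 hit [D]
10: W B3 → L1 hit [D]
11: R B0 → L0 miss [-]
12: W B0 → L0 hit [D]
13: R B1 → L1 miss wb→B3 [-]

WB = [0, 1, 3]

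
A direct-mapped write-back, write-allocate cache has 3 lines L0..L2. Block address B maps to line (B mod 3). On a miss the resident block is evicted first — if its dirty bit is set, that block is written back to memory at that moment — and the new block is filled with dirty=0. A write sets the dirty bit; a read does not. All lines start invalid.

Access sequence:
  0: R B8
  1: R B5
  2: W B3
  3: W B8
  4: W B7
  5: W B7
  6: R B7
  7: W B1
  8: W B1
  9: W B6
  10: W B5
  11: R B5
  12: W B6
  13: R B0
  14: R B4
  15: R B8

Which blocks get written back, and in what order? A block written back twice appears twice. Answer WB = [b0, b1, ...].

WB = [7, 3, 8, 6, 1, 5]

0: R B8 → L2 miss [-]
1: R B5 → L2 miss [-]
2: W B3 → L0 miss [D]
3: W B8 → L2 miss [D]
4: W B7 → L1 miss [D]
5: W B7 → L1 hit [D]
6: R B7 → L1 hit [D]
7: W B1 → L1 miss wb→B7 [D]
8: W B1 → L1 hit [D]
9: W B6 → L0 miss wb→B3 [D]
10: W B5 → L2 miss wb→B8 [D]
11: R B5 → L2 hit [D]
12: W B6 → L0 hit [D]
13: R B0 → L0 miss wb→B6 [-]
14: R B4 → L1 miss wb→B1 [-]
15: R B8 → L2 miss wb→B5 [-]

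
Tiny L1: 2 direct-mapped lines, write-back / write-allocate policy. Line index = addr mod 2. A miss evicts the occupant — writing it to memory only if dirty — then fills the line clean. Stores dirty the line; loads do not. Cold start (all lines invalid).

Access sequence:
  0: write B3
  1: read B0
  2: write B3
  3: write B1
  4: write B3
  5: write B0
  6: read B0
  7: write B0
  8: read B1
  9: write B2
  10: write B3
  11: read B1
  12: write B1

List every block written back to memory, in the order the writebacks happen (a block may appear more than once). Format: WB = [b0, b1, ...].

WB = [3, 1, 3, 0, 3]

0: W B3 -> L1 miss  d=D]
1: R B0 -> L0 miss  d=-]
2: W B3 -> L1 hit  d=D]
3: W B1 -> L1 miss wb->B3  d=D]
4: W B3 -> L1 miss wb->B1  d=D]
5: W B0 -> L0 hit  d=D]
6: R B0 -> L0 hit  d=D]
7: W B0 -> L0 hit  d=D]
8: R B1 -> L1 miss wb->B3  d=-]
9: W B2 -> L0 miss wb->B0  d=D]
10: W B3 -> L1 miss  d=D]
11: R B1 -> L1 miss wb->B3  d=-]
12: W B1 -> L1 hit  d=D]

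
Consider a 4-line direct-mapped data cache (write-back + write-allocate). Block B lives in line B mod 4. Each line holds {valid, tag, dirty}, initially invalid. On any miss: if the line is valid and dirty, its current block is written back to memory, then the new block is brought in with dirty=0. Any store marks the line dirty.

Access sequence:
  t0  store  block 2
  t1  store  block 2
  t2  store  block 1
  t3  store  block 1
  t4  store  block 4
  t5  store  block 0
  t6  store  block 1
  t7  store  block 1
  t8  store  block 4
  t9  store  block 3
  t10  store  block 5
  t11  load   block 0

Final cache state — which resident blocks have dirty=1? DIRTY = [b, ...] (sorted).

  0 | W B2 → L2 miss [D]
  1 | W B2 → L2 hit [D]
  2 | W B1 → L1 miss [D]
  3 | W B1 → L1 hit [D]
  4 | W B4 → L0 miss [D]
  5 | W B0 → L0 miss wb→B4 [D]
  6 | W B1 → L1 hit [D]
  7 | W B1 → L1 hit [D]
  8 | W B4 → L0 miss wb→B0 [D]
  9 | W B3 → L3 miss [D]
  10 | W B5 → L1 miss wb→B1 [D]
  11 | R B0 → L0 miss wb→B4 [-]

DIRTY = [2, 3, 5]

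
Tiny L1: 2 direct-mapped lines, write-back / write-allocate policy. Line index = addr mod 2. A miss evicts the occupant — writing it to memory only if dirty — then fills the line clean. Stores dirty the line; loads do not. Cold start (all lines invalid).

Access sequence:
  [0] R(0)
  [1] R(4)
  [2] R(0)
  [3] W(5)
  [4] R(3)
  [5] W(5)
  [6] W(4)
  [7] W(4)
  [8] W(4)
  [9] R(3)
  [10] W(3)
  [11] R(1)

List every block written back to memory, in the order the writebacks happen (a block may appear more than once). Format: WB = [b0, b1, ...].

WB = [5, 5, 3]

0: R B0 → L0 miss [-]
1: R B4 → L0 miss [-]
2: R B0 → L0 miss [-]
3: W B5 → L1 miss [D]
4: R B3 → L1 miss wb→B5 [-]
5: W B5 → L1 miss [D]
6: W B4 → L0 miss [D]
7: W B4 → L0 hit [D]
8: W B4 → L0 hit [D]
9: R B3 → L1 miss wb→B5 [-]
10: W B3 → L1 hit [D]
11: R B1 → L1 miss wb→B3 [-]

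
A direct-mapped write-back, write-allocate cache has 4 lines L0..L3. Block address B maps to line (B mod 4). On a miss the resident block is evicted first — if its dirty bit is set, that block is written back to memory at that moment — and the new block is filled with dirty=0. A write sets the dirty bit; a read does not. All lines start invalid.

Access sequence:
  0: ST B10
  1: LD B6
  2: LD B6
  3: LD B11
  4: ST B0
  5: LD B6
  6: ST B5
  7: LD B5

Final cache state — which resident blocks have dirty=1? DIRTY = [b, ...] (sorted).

DIRTY = [0, 5]

0: W B10 -> L2 miss  d=D]
1: R B6 -> L2 miss wb->B10  d=-]
2: R B6 -> L2 hit  d=-]
3: R B11 -> L3 miss  d=-]
4: W B0 -> L0 miss  d=D]
5: R B6 -> L2 hit  d=-]
6: W B5 -> L1 miss  d=D]
7: R B5 -> L1 hit  d=D]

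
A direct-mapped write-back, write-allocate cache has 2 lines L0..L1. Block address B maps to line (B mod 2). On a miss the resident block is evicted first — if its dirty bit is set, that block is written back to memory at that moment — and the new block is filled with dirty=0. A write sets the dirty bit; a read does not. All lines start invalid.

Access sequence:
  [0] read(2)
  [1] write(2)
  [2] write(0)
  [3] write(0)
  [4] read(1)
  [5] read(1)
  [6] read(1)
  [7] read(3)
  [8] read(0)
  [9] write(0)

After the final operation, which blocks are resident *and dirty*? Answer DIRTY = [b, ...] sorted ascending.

0: R B2 → L0 miss [-]
1: W B2 → L0 hit [D]
2: W B0 → L0 miss wb→B2 [D]
3: W B0 → L0 hit [D]
4: R B1 → L1 miss [-]
5: R B1 → L1 hit [-]
6: R B1 → L1 hit [-]
7: R B3 → L1 miss [-]
8: R B0 → L0 hit [D]
9: W B0 → L0 hit [D]

DIRTY = [0]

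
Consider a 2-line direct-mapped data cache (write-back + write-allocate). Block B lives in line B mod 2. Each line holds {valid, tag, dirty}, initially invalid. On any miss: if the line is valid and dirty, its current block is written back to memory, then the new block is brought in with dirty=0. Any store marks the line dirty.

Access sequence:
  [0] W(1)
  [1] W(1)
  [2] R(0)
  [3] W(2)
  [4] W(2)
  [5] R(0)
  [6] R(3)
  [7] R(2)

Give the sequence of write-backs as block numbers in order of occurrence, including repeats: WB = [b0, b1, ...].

0: W B1 -> L1 miss  d=D]
1: W B1 -> L1 hit  d=D]
2: R B0 -> L0 miss  d=-]
3: W B2 -> L0 miss  d=D]
4: W B2 -> L0 hit  d=D]
5: R B0 -> L0 miss wb->B2  d=-]
6: R B3 -> L1 miss wb->B1  d=-]
7: R B2 -> L0 miss  d=-]

WB = [2, 1]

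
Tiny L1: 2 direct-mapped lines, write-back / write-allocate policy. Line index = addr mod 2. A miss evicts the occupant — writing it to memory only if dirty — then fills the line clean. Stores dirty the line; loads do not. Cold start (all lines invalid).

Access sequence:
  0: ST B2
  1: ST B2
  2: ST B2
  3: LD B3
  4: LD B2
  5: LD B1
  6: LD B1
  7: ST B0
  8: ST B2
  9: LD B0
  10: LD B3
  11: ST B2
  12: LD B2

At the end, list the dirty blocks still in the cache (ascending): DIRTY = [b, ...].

DIRTY = [2]

  0 | W B2 → L0 miss [D]
  1 | W B2 → L0 hit [D]
  2 | W B2 → L0 hit [D]
  3 | R B3 → L1 miss [-]
  4 | R B2 → L0 hit [D]
  5 | R B1 → L1 miss [-]
  6 | R B1 → L1 hit [-]
  7 | W B0 → L0 miss wb→B2 [D]
  8 | W B2 → L0 miss wb→B0 [D]
  9 | R B0 → L0 miss wb→B2 [-]
  10 | R B3 → L1 miss [-]
  11 | W B2 → L0 miss [D]
  12 | R B2 → L0 hit [D]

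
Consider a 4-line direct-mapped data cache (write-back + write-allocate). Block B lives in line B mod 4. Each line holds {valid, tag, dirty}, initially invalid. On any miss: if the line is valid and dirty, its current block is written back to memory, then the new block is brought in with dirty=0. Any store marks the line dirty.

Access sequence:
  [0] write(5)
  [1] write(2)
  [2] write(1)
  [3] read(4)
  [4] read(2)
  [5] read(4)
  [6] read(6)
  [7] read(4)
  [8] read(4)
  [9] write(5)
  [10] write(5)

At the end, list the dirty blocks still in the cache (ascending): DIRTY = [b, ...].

DIRTY = [5]

0: W B5 → L1 miss [D]
1: W B2 → L2 miss [D]
2: W B1 → L1 miss wb→B5 [D]
3: R B4 → L0 miss [-]
4: R B2 → L2 hit [D]
5: R B4 → L0 hit [-]
6: R B6 → L2 miss wb→B2 [-]
7: R B4 → L0 hit [-]
8: R B4 → L0 hit [-]
9: W B5 → L1 miss wb→B1 [D]
10: W B5 → L1 hit [D]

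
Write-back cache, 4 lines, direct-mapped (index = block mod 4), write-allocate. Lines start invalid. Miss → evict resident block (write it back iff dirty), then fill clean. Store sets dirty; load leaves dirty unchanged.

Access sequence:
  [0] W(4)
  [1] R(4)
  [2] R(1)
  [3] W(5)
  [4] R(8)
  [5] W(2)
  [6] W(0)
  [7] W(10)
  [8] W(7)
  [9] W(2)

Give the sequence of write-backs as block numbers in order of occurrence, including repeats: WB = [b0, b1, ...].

0: W B4 -> L0 miss  d=D]
1: R B4 -> L0 hit  d=D]
2: R B1 -> L1 miss  d=-]
3: W B5 -> L1 miss  d=D]
4: R B8 -> L0 miss wb->B4  d=-]
5: W B2 -> L2 miss  d=D]
6: W B0 -> L0 miss  d=D]
7: W B10 -> L2 miss wb->B2  d=D]
8: W B7 -> L3 miss  d=D]
9: W B2 -> L2 miss wb->B10  d=D]

WB = [4, 2, 10]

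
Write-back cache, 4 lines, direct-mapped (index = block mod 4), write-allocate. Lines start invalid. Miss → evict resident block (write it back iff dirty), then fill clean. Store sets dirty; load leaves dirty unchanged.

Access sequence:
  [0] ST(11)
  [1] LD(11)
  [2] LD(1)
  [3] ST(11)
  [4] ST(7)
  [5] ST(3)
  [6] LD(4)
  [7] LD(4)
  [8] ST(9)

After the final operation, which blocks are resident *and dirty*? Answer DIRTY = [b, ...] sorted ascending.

0: W B11 -> L3 miss  d=D]
1: R B11 -> L3 hit  d=D]
2: R B1 -> L1 miss  d=-]
3: W B11 -> L3 hit  d=D]
4: W B7 -> L3 miss wb->B11  d=D]
5: W B3 -> L3 miss wb->B7  d=D]
6: R B4 -> L0 miss  d=-]
7: R B4 -> L0 hit  d=-]
8: W B9 -> L1 miss  d=D]

DIRTY = [3, 9]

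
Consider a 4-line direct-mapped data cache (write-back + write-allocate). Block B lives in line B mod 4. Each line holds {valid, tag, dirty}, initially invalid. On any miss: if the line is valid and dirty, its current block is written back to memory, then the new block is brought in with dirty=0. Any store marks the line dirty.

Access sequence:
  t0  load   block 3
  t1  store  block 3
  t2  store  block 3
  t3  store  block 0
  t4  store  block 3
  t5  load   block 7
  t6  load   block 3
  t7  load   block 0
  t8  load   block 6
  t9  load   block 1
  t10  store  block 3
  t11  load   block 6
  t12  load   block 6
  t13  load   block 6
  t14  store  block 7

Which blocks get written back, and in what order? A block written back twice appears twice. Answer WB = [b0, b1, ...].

  0 | R B3 → L3 miss [-]
  1 | W B3 → L3 hit [D]
  2 | W B3 → L3 hit [D]
  3 | W B0 → L0 miss [D]
  4 | W B3 → L3 hit [D]
  5 | R B7 → L3 miss wb→B3 [-]
  6 | R B3 → L3 miss [-]
  7 | R B0 → L0 hit [D]
  8 | R B6 → L2 miss [-]
  9 | R B1 → L1 miss [-]
  10 | W B3 → L3 hit [D]
  11 | R B6 → L2 hit [-]
  12 | R B6 → L2 hit [-]
  13 | R B6 → L2 hit [-]
  14 | W B7 → L3 miss wb→B3 [D]

WB = [3, 3]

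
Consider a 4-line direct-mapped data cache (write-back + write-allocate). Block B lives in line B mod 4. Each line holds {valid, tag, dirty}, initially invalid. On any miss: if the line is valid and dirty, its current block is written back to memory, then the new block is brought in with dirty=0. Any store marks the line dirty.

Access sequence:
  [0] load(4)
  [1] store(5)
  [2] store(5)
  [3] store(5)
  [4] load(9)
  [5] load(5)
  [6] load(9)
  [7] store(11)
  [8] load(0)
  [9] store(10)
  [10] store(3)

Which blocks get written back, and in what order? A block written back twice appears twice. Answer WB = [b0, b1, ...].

WB = [5, 11]

0: R B4 -> L0 miss  d=-]
1: W B5 -> L1 miss  d=D]
2: W B5 -> L1 hit  d=D]
3: W B5 -> L1 hit  d=D]
4: R B9 -> L1 miss wb->B5  d=-]
5: R B5 -> L1 miss  d=-]
6: R B9 -> L1 miss  d=-]
7: W B11 -> L3 miss  d=D]
8: R B0 -> L0 miss  d=-]
9: W B10 -> L2 miss  d=D]
10: W B3 -> L3 miss wb->B11  d=D]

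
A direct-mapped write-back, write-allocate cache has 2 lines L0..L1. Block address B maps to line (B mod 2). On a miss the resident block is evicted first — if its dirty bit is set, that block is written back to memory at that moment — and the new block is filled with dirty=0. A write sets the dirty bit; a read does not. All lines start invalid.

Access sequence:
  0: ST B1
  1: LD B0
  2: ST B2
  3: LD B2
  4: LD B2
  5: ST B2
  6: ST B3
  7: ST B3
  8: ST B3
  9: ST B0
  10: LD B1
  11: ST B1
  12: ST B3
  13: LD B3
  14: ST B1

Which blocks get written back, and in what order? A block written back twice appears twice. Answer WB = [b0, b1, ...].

0: W B1 -> L1 miss  d=D]
1: R B0 -> L0 miss  d=-]
2: W B2 -> L0 miss  d=D]
3: R B2 -> L0 hit  d=D]
4: R B2 -> L0 hit  d=D]
5: W B2 -> L0 hit  d=D]
6: W B3 -> L1 miss wb->B1  d=D]
7: W B3 -> L1 hit  d=D]
8: W B3 -> L1 hit  d=D]
9: W B0 -> L0 miss wb->B2  d=D]
10: R B1 -> L1 miss wb->B3  d=-]
11: W B1 -> L1 hit  d=D]
12: W B3 -> L1 miss wb->B1  d=D]
13: R B3 -> L1 hit  d=D]
14: W B1 -> L1 miss wb->B3  d=D]

WB = [1, 2, 3, 1, 3]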